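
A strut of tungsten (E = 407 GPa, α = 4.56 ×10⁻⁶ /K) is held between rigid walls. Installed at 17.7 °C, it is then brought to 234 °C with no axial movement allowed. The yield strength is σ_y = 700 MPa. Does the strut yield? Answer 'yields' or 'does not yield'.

does not yield

ΔT = 216.3 K. Constrained thermal stress σ = E·α·ΔT = 407.0×10³ MPa × 4.56×10⁻⁶ × 216.3 = 401 MPa (compressive).
Compare to σ_y = 700 MPa: σ < σ_y, so it does not yield.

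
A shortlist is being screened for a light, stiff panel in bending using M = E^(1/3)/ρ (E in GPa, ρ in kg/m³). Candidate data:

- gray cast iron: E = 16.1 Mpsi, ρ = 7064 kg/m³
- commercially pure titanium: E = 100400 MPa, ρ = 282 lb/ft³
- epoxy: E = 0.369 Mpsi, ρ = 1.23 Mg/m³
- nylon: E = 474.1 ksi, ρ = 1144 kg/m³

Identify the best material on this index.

After converting to SI:
  gray cast iron: E = 111.0 GPa, ρ = 7064 kg/m³
  commercially pure titanium: E = 100.4 GPa, ρ = 4517 kg/m³
  epoxy: E = 2.544 GPa, ρ = 1230 kg/m³
  nylon: E = 3.269 GPa, ρ = 1144 kg/m³
  nylon: M = 1.30×10⁻³
  epoxy: M = 1.11×10⁻³
  commercially pure titanium: M = 1.03×10⁻³
  gray cast iron: M = 0.680×10⁻³
Nylon ranks first.

nylon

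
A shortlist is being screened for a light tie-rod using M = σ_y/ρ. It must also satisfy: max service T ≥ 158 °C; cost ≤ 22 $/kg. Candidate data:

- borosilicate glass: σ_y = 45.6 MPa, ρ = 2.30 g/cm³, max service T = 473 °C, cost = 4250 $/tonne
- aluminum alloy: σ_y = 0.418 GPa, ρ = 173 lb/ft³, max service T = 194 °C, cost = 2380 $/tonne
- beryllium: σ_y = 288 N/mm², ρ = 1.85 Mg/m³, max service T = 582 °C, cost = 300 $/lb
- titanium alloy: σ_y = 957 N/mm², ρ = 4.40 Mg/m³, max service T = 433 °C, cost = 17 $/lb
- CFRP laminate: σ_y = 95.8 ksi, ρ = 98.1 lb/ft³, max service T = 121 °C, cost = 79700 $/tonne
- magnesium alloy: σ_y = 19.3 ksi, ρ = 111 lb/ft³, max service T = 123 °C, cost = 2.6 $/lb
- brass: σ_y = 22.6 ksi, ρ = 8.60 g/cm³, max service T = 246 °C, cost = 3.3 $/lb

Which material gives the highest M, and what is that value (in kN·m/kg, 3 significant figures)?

aluminum alloy, M = 151 kN·m/kg

Screen on constraints: max service T ≥ 158 °C; cost ≤ 22 $/kg. Survivors: borosilicate glass, aluminum alloy, brass.
Normalizing units and computing the index:
  borosilicate glass: σ_y = 45.60 MPa, ρ = 2300 kg/m³
  aluminum alloy: σ_y = 418.0 MPa, ρ = 2771 kg/m³
  brass: σ_y = 155.8 MPa, ρ = 8600 kg/m³
  aluminum alloy: M = 151 kN·m/kg
  borosilicate glass: M = 19.8 kN·m/kg
  brass: M = 18.1 kN·m/kg
The maximum is for aluminum alloy.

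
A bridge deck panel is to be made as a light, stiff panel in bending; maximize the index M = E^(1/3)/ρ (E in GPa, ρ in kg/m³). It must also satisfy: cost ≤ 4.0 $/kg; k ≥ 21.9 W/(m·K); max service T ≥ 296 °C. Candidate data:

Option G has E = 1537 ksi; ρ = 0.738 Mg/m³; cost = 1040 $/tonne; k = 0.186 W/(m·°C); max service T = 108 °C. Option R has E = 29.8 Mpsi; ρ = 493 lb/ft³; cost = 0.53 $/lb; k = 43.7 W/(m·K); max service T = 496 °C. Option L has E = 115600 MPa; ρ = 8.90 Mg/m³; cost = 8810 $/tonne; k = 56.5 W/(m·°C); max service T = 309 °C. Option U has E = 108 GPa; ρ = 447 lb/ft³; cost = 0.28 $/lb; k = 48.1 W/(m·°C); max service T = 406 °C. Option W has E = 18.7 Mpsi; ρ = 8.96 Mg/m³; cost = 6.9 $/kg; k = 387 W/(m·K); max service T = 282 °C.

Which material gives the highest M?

Screen on constraints: cost ≤ 4.0 $/kg; k ≥ 21.9 W/(m·K); max service T ≥ 296 °C. Survivors: option R, option U.
Convert each candidate to consistent units, then evaluate M:
  option R: E = 205.5 GPa, ρ = 7897 kg/m³
  option U: E = 108.0 GPa, ρ = 7160 kg/m³
  option R: M = 0.747×10⁻³
  option U: M = 0.665×10⁻³
Option R has the largest M.

option R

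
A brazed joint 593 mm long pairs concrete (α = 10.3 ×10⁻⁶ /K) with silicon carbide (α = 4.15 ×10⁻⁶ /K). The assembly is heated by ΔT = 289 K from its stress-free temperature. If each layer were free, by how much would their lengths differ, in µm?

1050 µm

Δα = |10.3 − 4.15|×10⁻⁶/K = 6.15×10⁻⁶/K.
ΔL_mismatch = Δα·L·ΔT = 6.15×10⁻⁶ × 593.0 mm × 289.0 K = 1050 µm.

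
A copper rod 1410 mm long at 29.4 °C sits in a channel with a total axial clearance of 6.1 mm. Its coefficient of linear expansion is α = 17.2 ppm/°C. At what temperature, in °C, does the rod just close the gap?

281 °C

α·L₀·ΔT = 6.1 mm ⇒ ΔT = 6.1 / (17.2×10⁻⁶ × 1410.0) = 251.5 K.
T = 29.4 + 251.5 = 280.9 °C.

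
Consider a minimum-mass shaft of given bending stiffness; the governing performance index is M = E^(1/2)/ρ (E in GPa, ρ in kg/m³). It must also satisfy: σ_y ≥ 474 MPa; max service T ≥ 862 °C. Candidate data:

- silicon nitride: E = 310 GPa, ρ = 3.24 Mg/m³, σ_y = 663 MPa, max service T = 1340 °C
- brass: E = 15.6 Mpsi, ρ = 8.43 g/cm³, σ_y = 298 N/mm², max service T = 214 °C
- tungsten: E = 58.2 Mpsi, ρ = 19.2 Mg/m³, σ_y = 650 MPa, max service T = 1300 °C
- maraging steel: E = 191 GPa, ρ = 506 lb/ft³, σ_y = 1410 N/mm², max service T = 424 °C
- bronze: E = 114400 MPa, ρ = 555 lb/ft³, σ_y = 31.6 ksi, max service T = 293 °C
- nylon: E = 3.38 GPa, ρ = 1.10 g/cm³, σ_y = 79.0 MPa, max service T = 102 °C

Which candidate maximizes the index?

Screen on constraints: σ_y ≥ 474 MPa; max service T ≥ 862 °C. Survivors: silicon nitride, tungsten.
In SI units:
  silicon nitride: E = 310.0 GPa, ρ = 3240 kg/m³
  tungsten: E = 401.3 GPa, ρ = 19200 kg/m³
  silicon nitride: M = 5.43×10⁻³
  tungsten: M = 1.04×10⁻³
Highest index: silicon nitride.

silicon nitride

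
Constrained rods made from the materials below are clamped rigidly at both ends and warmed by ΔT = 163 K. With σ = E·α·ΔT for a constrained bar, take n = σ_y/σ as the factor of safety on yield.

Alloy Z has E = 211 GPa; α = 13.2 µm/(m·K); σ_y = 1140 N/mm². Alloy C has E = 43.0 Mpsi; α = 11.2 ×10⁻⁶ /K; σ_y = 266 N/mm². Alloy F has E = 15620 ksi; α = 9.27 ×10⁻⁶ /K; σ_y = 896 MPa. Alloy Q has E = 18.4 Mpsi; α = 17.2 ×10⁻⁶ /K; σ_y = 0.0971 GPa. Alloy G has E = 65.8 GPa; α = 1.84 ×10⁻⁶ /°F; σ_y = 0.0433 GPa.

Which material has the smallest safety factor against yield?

With everything in SI (GPa, ×10⁻⁶/K, MPa):
  alloy Z: E = 211.0, α = 13.2, σ_y = 1140 → σ = 454 MPa, n = 2.51
  alloy C: E = 296.5, α = 11.2, σ_y = 266.0 → σ = 541 MPa, n = 0.491
  alloy F: E = 107.7, α = 9.27, σ_y = 896.0 → σ = 163 MPa, n = 5.51
  alloy Q: E = 126.9, α = 17.2, σ_y = 97.10 → σ = 356 MPa, n = 0.273
  alloy G: E = 65.80, α = 3.31, σ_y = 43.30 → σ = 35.5 MPa, n = 1.22
The minimum is alloy Q at n = 0.273.

alloy Q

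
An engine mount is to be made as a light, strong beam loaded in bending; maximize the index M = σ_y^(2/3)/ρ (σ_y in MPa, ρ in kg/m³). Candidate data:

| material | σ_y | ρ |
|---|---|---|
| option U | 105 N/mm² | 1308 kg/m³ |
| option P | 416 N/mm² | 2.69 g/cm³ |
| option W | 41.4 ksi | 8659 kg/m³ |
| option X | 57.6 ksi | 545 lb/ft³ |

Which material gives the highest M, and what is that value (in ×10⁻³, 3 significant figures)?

option P, M = 20.7×10⁻³

Putting every candidate on a common basis:
  option U: σ_y = 105.0 MPa, ρ = 1308 kg/m³
  option P: σ_y = 416.0 MPa, ρ = 2690 kg/m³
  option W: σ_y = 285.4 MPa, ρ = 8659 kg/m³
  option X: σ_y = 397.1 MPa, ρ = 8730 kg/m³
  option P: M = 20.7×10⁻³
  option U: M = 17.0×10⁻³
  option X: M = 6.19×10⁻³
  option W: M = 5.01×10⁻³
Option P has the largest M.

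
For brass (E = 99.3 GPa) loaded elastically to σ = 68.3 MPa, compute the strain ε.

6.88×10⁻⁴

ε = σ/E = 68.3 / 99300 = 6.88×10⁻⁴.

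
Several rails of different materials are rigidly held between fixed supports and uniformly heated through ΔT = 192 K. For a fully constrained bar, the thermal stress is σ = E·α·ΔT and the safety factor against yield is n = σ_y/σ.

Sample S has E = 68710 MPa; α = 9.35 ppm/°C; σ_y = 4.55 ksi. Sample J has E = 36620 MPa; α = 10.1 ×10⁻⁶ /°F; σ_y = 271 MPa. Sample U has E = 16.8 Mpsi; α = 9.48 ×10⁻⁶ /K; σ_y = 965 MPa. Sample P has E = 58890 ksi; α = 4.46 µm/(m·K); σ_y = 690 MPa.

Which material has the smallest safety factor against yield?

sample S

With everything in SI (GPa, ×10⁻⁶/K, MPa):
  sample S: E = 68.71, α = 9.35, σ_y = 31.37 → σ = 123 MPa, n = 0.254
  sample J: E = 36.62, α = 18.2, σ_y = 271.0 → σ = 128 MPa, n = 2.12
  sample U: E = 115.8, α = 9.48, σ_y = 965.0 → σ = 211 MPa, n = 4.58
  sample P: E = 406.0, α = 4.46, σ_y = 690.0 → σ = 348 MPa, n = 1.98
The minimum is sample S at n = 0.254.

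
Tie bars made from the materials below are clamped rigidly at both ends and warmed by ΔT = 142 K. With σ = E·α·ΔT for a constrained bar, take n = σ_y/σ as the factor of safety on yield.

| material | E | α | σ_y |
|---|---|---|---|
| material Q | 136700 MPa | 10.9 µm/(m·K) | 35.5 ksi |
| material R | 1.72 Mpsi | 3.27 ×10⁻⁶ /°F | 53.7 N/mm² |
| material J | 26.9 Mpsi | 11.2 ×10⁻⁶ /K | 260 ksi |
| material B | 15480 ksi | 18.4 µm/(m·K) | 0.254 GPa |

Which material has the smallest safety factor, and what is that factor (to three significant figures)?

In consistent units (E in GPa, α in ×10⁻⁶/K, σ_y in MPa):
  material Q: E = 136.7, α = 10.9, σ_y = 244.8 → σ = 212 MPa, n = 1.16
  material R: E = 11.86, α = 5.89, σ_y = 53.70 → σ = 9.91 MPa, n = 5.42
  material J: E = 185.5, α = 11.2, σ_y = 1793 → σ = 295 MPa, n = 6.08
  material B: E = 106.7, α = 18.4, σ_y = 254.0 → σ = 279 MPa, n = 0.911
The minimum is material B at n = 0.911.

material B, n = 0.911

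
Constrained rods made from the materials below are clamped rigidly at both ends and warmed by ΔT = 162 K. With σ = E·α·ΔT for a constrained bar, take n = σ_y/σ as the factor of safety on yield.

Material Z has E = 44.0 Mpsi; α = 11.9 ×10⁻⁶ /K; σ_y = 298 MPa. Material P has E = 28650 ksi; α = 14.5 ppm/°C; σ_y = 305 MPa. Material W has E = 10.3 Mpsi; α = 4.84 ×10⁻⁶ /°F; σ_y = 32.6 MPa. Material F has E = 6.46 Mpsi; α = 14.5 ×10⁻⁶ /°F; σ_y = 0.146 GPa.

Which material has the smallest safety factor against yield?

material W

With everything in SI (GPa, ×10⁻⁶/K, MPa):
  material Z: E = 303.4, α = 11.9, σ_y = 298.0 → σ = 585 MPa, n = 0.510
  material P: E = 197.5, α = 14.5, σ_y = 305.0 → σ = 464 MPa, n = 0.657
  material W: E = 71.02, α = 8.71, σ_y = 32.60 → σ = 100 MPa, n = 0.325
  material F: E = 44.54, α = 26.1, σ_y = 146.0 → σ = 188 MPa, n = 0.775
The minimum is material W at n = 0.325.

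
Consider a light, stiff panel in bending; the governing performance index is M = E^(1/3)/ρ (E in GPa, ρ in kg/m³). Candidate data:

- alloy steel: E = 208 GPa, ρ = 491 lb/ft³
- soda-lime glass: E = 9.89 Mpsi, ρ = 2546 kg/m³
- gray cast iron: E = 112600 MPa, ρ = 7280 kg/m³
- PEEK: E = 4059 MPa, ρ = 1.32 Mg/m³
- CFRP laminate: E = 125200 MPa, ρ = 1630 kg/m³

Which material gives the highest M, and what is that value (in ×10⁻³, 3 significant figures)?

After converting to SI:
  alloy steel: E = 208.0 GPa, ρ = 7865 kg/m³
  soda-lime glass: E = 68.19 GPa, ρ = 2546 kg/m³
  gray cast iron: E = 112.6 GPa, ρ = 7280 kg/m³
  PEEK: E = 4.059 GPa, ρ = 1320 kg/m³
  CFRP laminate: E = 125.2 GPa, ρ = 1630 kg/m³
  CFRP laminate: M = 3.07×10⁻³
  soda-lime glass: M = 1.60×10⁻³
  PEEK: M = 1.21×10⁻³
  alloy steel: M = 0.753×10⁻³
  gray cast iron: M = 0.663×10⁻³
Highest index: CFRP laminate.

CFRP laminate, M = 3.07×10⁻³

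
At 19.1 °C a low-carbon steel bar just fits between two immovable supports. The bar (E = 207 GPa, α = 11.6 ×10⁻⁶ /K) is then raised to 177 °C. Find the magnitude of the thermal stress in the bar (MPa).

379 MPa

ΔT = 157.9 K. Constrained thermal stress σ = E·α·ΔT = 207.0×10³ MPa × 11.6×10⁻⁶ × 157.9 = 379 MPa (compressive).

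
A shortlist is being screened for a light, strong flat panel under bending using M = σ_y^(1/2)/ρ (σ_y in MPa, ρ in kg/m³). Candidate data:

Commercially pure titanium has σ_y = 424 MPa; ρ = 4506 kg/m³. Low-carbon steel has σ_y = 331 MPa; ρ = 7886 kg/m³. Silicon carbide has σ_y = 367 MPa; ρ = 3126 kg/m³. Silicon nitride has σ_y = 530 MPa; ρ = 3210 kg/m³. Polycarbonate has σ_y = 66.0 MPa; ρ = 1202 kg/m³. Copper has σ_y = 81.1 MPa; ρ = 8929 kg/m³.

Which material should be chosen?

silicon nitride

Evaluate M for each candidate:
  silicon nitride: M = 7.17×10⁻³
  polycarbonate: M = 6.76×10⁻³
  silicon carbide: M = 6.13×10⁻³
  commercially pure titanium: M = 4.57×10⁻³
  low-carbon steel: M = 2.31×10⁻³
  copper: M = 1.01×10⁻³
The maximum is for silicon nitride.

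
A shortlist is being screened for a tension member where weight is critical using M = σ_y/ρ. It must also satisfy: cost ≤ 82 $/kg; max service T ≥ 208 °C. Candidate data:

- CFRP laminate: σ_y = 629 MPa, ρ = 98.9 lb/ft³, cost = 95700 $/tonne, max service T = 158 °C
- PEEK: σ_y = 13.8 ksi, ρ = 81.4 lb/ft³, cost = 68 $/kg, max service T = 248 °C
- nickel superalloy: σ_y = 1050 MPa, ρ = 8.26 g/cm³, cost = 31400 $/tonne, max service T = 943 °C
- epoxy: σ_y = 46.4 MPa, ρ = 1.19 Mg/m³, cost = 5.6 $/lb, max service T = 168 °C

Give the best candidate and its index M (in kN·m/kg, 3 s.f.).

nickel superalloy, M = 127 kN·m/kg

Screen on constraints: cost ≤ 82 $/kg; max service T ≥ 208 °C. Survivors: PEEK, nickel superalloy.
After converting to SI:
  PEEK: σ_y = 95.15 MPa, ρ = 1304 kg/m³
  nickel superalloy: σ_y = 1050 MPa, ρ = 8260 kg/m³
  nickel superalloy: M = 127 kN·m/kg
  PEEK: M = 73.0 kN·m/kg
Nickel superalloy has the largest M.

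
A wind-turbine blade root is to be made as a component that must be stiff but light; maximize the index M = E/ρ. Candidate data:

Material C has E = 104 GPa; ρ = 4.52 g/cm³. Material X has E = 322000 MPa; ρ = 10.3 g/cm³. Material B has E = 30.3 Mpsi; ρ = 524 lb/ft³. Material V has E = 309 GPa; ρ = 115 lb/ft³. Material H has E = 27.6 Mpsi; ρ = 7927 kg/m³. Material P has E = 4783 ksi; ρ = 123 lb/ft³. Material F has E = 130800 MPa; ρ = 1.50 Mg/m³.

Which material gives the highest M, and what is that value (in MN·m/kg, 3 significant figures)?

material V, M = 168 MN·m/kg

In SI units:
  material C: E = 104.0 GPa, ρ = 4520 kg/m³
  material X: E = 322.0 GPa, ρ = 10300 kg/m³
  material B: E = 208.9 GPa, ρ = 8394 kg/m³
  material V: E = 309.0 GPa, ρ = 1842 kg/m³
  material H: E = 190.3 GPa, ρ = 7927 kg/m³
  material P: E = 32.98 GPa, ρ = 1970 kg/m³
  material F: E = 130.8 GPa, ρ = 1500 kg/m³
  material V: M = 168 MN·m/kg
  material F: M = 87.2 MN·m/kg
  material X: M = 31.3 MN·m/kg
  material B: M = 24.9 MN·m/kg
  material H: M = 24.0 MN·m/kg
  material C: M = 23.0 MN·m/kg
  material P: M = 16.7 MN·m/kg
Highest index: material V.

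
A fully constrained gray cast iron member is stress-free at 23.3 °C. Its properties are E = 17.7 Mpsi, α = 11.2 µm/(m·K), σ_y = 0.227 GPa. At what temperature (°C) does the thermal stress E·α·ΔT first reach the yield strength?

189 °C

E = 17.7 Mpsi = 122.0 GPa.
σ_y = 0.227 GPa = 227.0 MPa.
E·α·ΔT = 227.0 MPa ⇒ ΔT = 227.0 / (122.0×10³ × 11.2×10⁻⁶) = 166.1 K.
T = 23.3 + 166.1 = 189.4 °C.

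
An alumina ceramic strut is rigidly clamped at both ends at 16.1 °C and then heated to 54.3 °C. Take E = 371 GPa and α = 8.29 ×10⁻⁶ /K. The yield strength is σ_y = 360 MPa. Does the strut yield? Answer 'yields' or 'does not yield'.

ΔT = 38.20 K. Constrained thermal stress σ = E·α·ΔT = 371.0×10³ MPa × 8.29×10⁻⁶ × 38.20 = 117 MPa (compressive).
Compare to σ_y = 360 MPa: σ < σ_y, so it does not yield.

does not yield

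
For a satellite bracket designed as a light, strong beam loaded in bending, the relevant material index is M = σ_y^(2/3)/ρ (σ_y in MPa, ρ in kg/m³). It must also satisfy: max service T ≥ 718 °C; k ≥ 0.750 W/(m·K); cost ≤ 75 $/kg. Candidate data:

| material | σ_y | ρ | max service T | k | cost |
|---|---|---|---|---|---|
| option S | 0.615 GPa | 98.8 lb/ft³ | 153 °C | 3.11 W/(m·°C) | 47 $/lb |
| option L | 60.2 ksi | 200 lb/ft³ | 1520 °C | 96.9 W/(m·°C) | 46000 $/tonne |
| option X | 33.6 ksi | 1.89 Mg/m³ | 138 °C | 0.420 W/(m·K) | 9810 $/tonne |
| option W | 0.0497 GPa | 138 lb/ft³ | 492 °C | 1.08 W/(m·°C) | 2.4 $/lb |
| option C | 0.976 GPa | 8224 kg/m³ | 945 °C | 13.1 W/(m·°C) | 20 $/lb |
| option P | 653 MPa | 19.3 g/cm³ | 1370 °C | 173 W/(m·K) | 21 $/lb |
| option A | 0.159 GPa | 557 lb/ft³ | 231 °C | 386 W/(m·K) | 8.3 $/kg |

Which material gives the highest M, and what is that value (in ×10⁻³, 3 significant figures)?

option L, M = 17.4×10⁻³

Screen on constraints: max service T ≥ 718 °C; k ≥ 0.750 W/(m·K); cost ≤ 75 $/kg. Survivors: option L, option C, option P.
Normalizing units and computing the index:
  option L: σ_y = 415.1 MPa, ρ = 3204 kg/m³
  option C: σ_y = 976.0 MPa, ρ = 8224 kg/m³
  option P: σ_y = 653.0 MPa, ρ = 19300 kg/m³
  option L: M = 17.4×10⁻³
  option C: M = 12.0×10⁻³
  option P: M = 3.90×10⁻³
Option L has the largest M.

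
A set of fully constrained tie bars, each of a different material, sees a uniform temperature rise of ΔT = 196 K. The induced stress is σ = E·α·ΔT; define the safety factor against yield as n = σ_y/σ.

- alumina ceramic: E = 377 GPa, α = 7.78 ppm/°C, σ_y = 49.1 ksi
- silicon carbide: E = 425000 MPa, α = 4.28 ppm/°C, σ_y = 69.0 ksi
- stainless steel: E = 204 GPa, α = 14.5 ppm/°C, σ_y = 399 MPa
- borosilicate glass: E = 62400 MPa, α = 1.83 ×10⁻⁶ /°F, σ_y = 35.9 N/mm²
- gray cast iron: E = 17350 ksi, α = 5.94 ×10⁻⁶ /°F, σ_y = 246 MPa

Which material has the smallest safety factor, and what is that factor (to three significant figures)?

Converting E to GPa, α to ×10⁻⁶/K, σ_y to MPa, then σ and n for each:
  alumina ceramic: E = 377.0, α = 7.78, σ_y = 338.5 → σ = 575 MPa, n = 0.589
  silicon carbide: E = 425.0, α = 4.28, σ_y = 475.7 → σ = 357 MPa, n = 1.33
  stainless steel: E = 204.0, α = 14.5, σ_y = 399.0 → σ = 580 MPa, n = 0.688
  borosilicate glass: E = 62.40, α = 3.29, σ_y = 35.90 → σ = 40.3 MPa, n = 0.891
  gray cast iron: E = 119.6, α = 10.7, σ_y = 246.0 → σ = 251 MPa, n = 0.981
Alumina ceramic has the lowest safety factor, n = 0.589.

alumina ceramic, n = 0.589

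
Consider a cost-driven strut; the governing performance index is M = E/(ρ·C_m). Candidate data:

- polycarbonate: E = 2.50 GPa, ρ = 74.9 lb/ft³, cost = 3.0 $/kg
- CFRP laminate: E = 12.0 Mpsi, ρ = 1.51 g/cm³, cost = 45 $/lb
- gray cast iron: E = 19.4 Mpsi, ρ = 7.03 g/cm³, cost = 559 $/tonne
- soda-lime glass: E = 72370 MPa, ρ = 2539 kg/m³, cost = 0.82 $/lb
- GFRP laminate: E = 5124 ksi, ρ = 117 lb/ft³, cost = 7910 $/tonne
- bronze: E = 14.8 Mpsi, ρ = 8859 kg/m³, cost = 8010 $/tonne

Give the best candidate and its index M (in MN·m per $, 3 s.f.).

After converting to SI:
  polycarbonate: E = 2.500 GPa, ρ = 1200 kg/m³, cost = 3.000 $/kg
  CFRP laminate: E = 82.74 GPa, ρ = 1510 kg/m³, cost = 99.21 $/kg
  gray cast iron: E = 133.8 GPa, ρ = 7030 kg/m³, cost = 0.5590 $/kg
  soda-lime glass: E = 72.37 GPa, ρ = 2539 kg/m³, cost = 1.808 $/kg
  GFRP laminate: E = 35.33 GPa, ρ = 1874 kg/m³, cost = 7.910 $/kg
  bronze: E = 102.0 GPa, ρ = 8859 kg/m³, cost = 8.010 $/kg
  gray cast iron: M = 34.0 MN·m per $
  soda-lime glass: M = 15.8 MN·m per $
  GFRP laminate: M = 2.38 MN·m per $
  bronze: M = 1.44 MN·m per $
  polycarbonate: M = 0.695 MN·m per $
  CFRP laminate: M = 0.552 MN·m per $
Highest index: gray cast iron.

gray cast iron, M = 34.0 MN·m per $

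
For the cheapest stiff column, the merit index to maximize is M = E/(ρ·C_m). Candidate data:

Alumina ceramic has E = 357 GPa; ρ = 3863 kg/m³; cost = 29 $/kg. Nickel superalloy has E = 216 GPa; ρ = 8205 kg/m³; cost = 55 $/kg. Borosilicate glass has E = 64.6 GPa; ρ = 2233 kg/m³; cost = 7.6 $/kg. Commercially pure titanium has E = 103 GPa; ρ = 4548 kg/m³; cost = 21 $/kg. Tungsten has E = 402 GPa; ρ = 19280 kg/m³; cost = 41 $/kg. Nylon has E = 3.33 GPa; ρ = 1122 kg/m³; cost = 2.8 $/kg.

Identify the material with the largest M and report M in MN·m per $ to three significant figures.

borosilicate glass, M = 3.81 MN·m per $

Per-candidate index values:
  borosilicate glass: M = 3.81 MN·m per $
  alumina ceramic: M = 3.19 MN·m per $
  commercially pure titanium: M = 1.08 MN·m per $
  nylon: M = 1.06 MN·m per $
  tungsten: M = 0.509 MN·m per $
  nickel superalloy: M = 0.479 MN·m per $
Borosilicate glass has the largest M.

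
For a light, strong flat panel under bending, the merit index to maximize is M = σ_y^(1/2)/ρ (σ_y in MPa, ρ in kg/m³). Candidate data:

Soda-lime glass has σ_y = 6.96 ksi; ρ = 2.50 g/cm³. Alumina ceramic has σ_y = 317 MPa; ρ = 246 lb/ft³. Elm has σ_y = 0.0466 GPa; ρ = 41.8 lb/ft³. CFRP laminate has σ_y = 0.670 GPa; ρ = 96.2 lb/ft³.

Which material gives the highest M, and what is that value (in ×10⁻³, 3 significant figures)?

Putting every candidate on a common basis:
  soda-lime glass: σ_y = 47.99 MPa, ρ = 2500 kg/m³
  alumina ceramic: σ_y = 317.0 MPa, ρ = 3941 kg/m³
  elm: σ_y = 46.60 MPa, ρ = 669.6 kg/m³
  CFRP laminate: σ_y = 670.0 MPa, ρ = 1541 kg/m³
  CFRP laminate: M = 16.8×10⁻³
  elm: M = 10.2×10⁻³
  alumina ceramic: M = 4.52×10⁻³
  soda-lime glass: M = 2.77×10⁻³
The maximum is for CFRP laminate.

CFRP laminate, M = 16.8×10⁻³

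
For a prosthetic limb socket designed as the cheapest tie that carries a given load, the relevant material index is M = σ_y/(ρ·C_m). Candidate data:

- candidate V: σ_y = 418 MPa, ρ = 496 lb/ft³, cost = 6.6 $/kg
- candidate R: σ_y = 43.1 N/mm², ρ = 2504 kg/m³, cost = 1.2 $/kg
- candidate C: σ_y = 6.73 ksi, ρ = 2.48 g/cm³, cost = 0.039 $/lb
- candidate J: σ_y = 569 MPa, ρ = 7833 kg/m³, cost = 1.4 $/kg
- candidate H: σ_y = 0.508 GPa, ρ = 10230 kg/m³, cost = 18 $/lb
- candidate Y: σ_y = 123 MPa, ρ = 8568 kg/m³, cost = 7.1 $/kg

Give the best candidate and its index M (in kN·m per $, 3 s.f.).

After converting to SI:
  candidate V: σ_y = 418.0 MPa, ρ = 7945 kg/m³, cost = 6.600 $/kg
  candidate R: σ_y = 43.10 MPa, ρ = 2504 kg/m³, cost = 1.200 $/kg
  candidate C: σ_y = 46.40 MPa, ρ = 2480 kg/m³, cost = 0.08598 $/kg
  candidate J: σ_y = 569.0 MPa, ρ = 7833 kg/m³, cost = 1.400 $/kg
  candidate H: σ_y = 508.0 MPa, ρ = 10230 kg/m³, cost = 39.68 $/kg
  candidate Y: σ_y = 123.0 MPa, ρ = 8568 kg/m³, cost = 7.100 $/kg
  candidate C: M = 218 kN·m per $
  candidate J: M = 51.9 kN·m per $
  candidate R: M = 14.3 kN·m per $
  candidate V: M = 7.97 kN·m per $
  candidate Y: M = 2.02 kN·m per $
  candidate H: M = 1.25 kN·m per $
Candidate C has the largest M.

candidate C, M = 218 kN·m per $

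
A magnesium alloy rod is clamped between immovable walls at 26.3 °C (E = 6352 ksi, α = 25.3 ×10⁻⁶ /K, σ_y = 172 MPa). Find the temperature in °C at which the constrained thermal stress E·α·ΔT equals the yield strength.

E = 6352 ksi = 43.80 GPa.
E·α·ΔT = 172.0 MPa ⇒ ΔT = 172.0 / (43.80×10³ × 25.3×10⁻⁶) = 155.2 K.
T = 26.3 + 155.2 = 181.5 °C.

182 °C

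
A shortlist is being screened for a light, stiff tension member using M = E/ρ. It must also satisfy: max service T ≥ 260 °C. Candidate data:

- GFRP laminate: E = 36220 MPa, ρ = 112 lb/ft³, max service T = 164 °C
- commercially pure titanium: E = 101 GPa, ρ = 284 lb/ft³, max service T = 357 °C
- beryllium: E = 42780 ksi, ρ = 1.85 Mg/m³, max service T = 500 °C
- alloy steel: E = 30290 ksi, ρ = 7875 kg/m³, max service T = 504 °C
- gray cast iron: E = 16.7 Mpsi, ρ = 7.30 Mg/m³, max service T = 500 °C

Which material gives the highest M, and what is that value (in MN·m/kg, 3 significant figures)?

Screen on constraints: max service T ≥ 260 °C. Survivors: commercially pure titanium, beryllium, alloy steel, gray cast iron.
In SI units:
  commercially pure titanium: E = 101.0 GPa, ρ = 4549 kg/m³
  beryllium: E = 295.0 GPa, ρ = 1850 kg/m³
  alloy steel: E = 208.8 GPa, ρ = 7875 kg/m³
  gray cast iron: E = 115.1 GPa, ρ = 7300 kg/m³
  beryllium: M = 159 MN·m/kg
  alloy steel: M = 26.5 MN·m/kg
  commercially pure titanium: M = 22.2 MN·m/kg
  gray cast iron: M = 15.8 MN·m/kg
Beryllium has the largest M.

beryllium, M = 159 MN·m/kg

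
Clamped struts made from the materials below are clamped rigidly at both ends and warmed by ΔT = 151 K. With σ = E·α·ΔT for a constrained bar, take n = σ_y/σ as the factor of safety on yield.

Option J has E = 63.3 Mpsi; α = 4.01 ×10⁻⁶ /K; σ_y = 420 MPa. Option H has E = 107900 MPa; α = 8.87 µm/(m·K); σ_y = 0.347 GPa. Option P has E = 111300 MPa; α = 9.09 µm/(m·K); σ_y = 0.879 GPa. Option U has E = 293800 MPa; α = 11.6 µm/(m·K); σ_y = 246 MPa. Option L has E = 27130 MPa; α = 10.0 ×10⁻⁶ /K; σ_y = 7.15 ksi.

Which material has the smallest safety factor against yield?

Per material, after unit conversion:
  option J: E = 436.4, α = 4.01, σ_y = 420.0 → σ = 264 MPa, n = 1.59
  option H: E = 107.9, α = 8.87, σ_y = 347.0 → σ = 145 MPa, n = 2.40
  option P: E = 111.3, α = 9.09, σ_y = 879.0 → σ = 153 MPa, n = 5.75
  option U: E = 293.8, α = 11.6, σ_y = 246.0 → σ = 515 MPa, n = 0.478
  option L: E = 27.13, α = 10.0, σ_y = 49.30 → σ = 41.0 MPa, n = 1.20
Option U has the lowest safety factor, n = 0.478.

option U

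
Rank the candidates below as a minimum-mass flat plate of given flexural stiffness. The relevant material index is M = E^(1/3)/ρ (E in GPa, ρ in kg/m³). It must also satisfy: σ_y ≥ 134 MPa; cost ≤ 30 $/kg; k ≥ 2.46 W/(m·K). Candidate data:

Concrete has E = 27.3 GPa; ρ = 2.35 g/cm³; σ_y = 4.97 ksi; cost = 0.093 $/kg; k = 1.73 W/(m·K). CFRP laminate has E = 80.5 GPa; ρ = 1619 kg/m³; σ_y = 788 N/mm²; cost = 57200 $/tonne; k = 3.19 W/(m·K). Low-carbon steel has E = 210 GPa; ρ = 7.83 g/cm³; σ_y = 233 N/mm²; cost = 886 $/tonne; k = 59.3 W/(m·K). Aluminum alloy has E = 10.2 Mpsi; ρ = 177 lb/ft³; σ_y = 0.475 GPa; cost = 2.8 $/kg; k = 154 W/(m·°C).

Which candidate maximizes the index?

aluminum alloy

Screen on constraints: σ_y ≥ 134 MPa; cost ≤ 30 $/kg; k ≥ 2.46 W/(m·K). Survivors: low-carbon steel, aluminum alloy.
Normalizing units and computing the index:
  low-carbon steel: E = 210.0 GPa, ρ = 7830 kg/m³
  aluminum alloy: E = 70.33 GPa, ρ = 2835 kg/m³
  aluminum alloy: M = 1.46×10⁻³
  low-carbon steel: M = 0.759×10⁻³
The maximum is for aluminum alloy.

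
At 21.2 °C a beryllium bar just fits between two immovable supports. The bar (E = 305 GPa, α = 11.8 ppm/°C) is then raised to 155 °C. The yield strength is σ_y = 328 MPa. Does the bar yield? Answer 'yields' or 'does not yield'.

ΔT = 133.8 K. Constrained thermal stress σ = E·α·ΔT = 305.0×10³ MPa × 11.8×10⁻⁶ × 133.8 = 482 MPa (compressive).
Compare to σ_y = 328 MPa: σ ≥ σ_y, so it yields.

yields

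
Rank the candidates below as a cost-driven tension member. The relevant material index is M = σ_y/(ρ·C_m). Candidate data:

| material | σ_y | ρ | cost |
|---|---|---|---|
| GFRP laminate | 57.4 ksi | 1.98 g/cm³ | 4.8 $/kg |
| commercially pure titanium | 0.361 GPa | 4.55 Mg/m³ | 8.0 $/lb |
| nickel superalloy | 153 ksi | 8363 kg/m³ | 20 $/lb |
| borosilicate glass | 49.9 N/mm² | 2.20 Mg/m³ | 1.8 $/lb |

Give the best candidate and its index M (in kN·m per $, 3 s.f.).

GFRP laminate, M = 41.6 kN·m per $

After converting to SI:
  GFRP laminate: σ_y = 395.8 MPa, ρ = 1980 kg/m³, cost = 4.800 $/kg
  commercially pure titanium: σ_y = 361.0 MPa, ρ = 4550 kg/m³, cost = 17.64 $/kg
  nickel superalloy: σ_y = 1055 MPa, ρ = 8363 kg/m³, cost = 44.09 $/kg
  borosilicate glass: σ_y = 49.90 MPa, ρ = 2200 kg/m³, cost = 3.968 $/kg
  GFRP laminate: M = 41.6 kN·m per $
  borosilicate glass: M = 5.72 kN·m per $
  commercially pure titanium: M = 4.50 kN·m per $
  nickel superalloy: M = 2.86 kN·m per $
GFRP laminate has the largest M.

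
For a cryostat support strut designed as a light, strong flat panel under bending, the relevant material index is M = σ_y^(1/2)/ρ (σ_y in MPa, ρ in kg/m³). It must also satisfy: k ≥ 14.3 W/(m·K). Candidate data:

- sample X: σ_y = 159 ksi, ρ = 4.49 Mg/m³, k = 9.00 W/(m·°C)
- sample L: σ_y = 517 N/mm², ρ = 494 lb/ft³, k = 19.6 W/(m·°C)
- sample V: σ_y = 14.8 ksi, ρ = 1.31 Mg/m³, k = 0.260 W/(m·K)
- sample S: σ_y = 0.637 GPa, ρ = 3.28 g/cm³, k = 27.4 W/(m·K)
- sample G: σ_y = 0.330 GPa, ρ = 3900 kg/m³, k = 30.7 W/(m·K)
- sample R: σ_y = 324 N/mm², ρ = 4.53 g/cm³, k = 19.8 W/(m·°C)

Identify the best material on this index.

sample S

Screen on constraints: k ≥ 14.3 W/(m·K). Survivors: sample L, sample S, sample G, sample R.
Normalizing units and computing the index:
  sample L: σ_y = 517.0 MPa, ρ = 7913 kg/m³
  sample S: σ_y = 637.0 MPa, ρ = 3280 kg/m³
  sample G: σ_y = 330.0 MPa, ρ = 3900 kg/m³
  sample R: σ_y = 324.0 MPa, ρ = 4530 kg/m³
  sample S: M = 7.69×10⁻³
  sample G: M = 4.66×10⁻³
  sample R: M = 3.97×10⁻³
  sample L: M = 2.87×10⁻³
The maximum is for sample S.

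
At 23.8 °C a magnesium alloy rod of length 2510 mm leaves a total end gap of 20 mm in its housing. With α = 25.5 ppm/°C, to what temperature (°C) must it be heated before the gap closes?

α·L₀·ΔT = 20.0 mm ⇒ ΔT = 20.0 / (25.5×10⁻⁶ × 2510.0) = 312.5 K.
T = 23.8 + 312.5 = 336.3 °C.

336 °C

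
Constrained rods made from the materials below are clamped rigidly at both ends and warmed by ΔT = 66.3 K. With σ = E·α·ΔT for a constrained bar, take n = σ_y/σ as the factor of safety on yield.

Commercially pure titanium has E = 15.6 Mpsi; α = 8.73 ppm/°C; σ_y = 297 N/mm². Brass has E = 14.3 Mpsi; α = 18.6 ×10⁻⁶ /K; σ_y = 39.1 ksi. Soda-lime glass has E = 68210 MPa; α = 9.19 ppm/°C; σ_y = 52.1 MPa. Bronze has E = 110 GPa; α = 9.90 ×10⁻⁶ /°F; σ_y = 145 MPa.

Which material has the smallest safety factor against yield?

In consistent units (E in GPa, α in ×10⁻⁶/K, σ_y in MPa):
  commercially pure titanium: E = 107.6, α = 8.73, σ_y = 297.0 → σ = 62.3 MPa, n = 4.77
  brass: E = 98.60, α = 18.6, σ_y = 269.6 → σ = 122 MPa, n = 2.22
  soda-lime glass: E = 68.21, α = 9.19, σ_y = 52.10 → σ = 41.6 MPa, n = 1.25
  bronze: E = 110.0, α = 17.8, σ_y = 145.0 → σ = 130 MPa, n = 1.12
The minimum is bronze at n = 1.12.

bronze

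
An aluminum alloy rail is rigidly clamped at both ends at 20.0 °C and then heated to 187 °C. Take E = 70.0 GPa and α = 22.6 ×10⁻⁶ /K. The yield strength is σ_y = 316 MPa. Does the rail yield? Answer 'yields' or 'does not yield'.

does not yield

ΔT = 167.0 K. Constrained thermal stress σ = E·α·ΔT = 70.00×10³ MPa × 22.6×10⁻⁶ × 167.0 = 264 MPa (compressive).
Compare to σ_y = 316 MPa: σ < σ_y, so it does not yield.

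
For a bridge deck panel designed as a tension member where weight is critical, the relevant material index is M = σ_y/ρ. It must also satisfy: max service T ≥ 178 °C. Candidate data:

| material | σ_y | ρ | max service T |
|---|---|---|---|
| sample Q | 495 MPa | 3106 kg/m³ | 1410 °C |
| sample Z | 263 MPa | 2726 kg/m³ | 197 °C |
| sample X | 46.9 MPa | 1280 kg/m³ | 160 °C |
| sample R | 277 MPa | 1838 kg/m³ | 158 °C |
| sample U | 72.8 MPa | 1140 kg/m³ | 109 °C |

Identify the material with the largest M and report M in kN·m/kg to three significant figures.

Screen on constraints: max service T ≥ 178 °C. Survivors: sample Q, sample Z.
Evaluate M for each candidate:
  sample Q: M = 159 kN·m/kg
  sample Z: M = 96.5 kN·m/kg
Highest index: sample Q.

sample Q, M = 159 kN·m/kg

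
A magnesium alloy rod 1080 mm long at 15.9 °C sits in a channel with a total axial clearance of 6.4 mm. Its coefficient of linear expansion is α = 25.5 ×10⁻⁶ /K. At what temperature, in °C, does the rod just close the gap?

α·L₀·ΔT = 6.4 mm ⇒ ΔT = 6.4 / (25.5×10⁻⁶ × 1080.0) = 232.4 K.
T = 15.9 + 232.4 = 248.3 °C.

248 °C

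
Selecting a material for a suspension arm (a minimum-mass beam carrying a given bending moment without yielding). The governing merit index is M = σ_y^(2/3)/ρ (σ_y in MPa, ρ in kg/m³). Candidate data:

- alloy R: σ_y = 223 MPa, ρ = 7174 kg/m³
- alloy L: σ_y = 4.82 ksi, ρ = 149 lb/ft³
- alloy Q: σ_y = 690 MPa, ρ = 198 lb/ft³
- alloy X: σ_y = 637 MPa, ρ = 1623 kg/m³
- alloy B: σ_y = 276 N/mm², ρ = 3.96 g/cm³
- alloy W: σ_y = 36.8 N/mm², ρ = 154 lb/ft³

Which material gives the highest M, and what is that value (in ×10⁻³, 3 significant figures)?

Normalizing units and computing the index:
  alloy R: σ_y = 223.0 MPa, ρ = 7174 kg/m³
  alloy L: σ_y = 33.23 MPa, ρ = 2387 kg/m³
  alloy Q: σ_y = 690.0 MPa, ρ = 3172 kg/m³
  alloy X: σ_y = 637.0 MPa, ρ = 1623 kg/m³
  alloy B: σ_y = 276.0 MPa, ρ = 3960 kg/m³
  alloy W: σ_y = 36.80 MPa, ρ = 2467 kg/m³
  alloy X: M = 45.6×10⁻³
  alloy Q: M = 24.6×10⁻³
  alloy B: M = 10.7×10⁻³
  alloy R: M = 5.13×10⁻³
  alloy W: M = 4.48×10⁻³
  alloy L: M = 4.33×10⁻³
Alloy X ranks first.

alloy X, M = 45.6×10⁻³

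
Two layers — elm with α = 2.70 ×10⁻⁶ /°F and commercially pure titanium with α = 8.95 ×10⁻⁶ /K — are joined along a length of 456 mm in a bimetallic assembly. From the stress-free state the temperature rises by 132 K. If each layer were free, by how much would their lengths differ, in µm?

246 µm

elm: α = 2.70×10⁻⁶/°F × 9/5 = 4.86×10⁻⁶/K.
Δα = |4.86 − 8.95|×10⁻⁶/K = 4.09×10⁻⁶/K.
ΔL_mismatch = Δα·L·ΔT = 4.09×10⁻⁶ × 456.0 mm × 132.0 K = 246 µm.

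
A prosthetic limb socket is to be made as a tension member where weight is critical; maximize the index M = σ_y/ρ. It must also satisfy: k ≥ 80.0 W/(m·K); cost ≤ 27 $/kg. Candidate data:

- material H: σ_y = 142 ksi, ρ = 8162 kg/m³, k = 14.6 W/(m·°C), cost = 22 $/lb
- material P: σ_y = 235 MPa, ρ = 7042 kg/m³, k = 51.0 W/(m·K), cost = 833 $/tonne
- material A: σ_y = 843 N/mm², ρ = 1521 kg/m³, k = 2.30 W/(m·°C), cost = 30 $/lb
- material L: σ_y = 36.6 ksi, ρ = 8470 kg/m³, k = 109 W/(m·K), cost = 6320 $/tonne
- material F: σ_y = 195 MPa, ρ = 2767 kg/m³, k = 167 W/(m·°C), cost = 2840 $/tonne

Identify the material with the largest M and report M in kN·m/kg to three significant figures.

material F, M = 70.5 kN·m/kg

Screen on constraints: k ≥ 80.0 W/(m·K); cost ≤ 27 $/kg. Survivors: material L, material F.
Putting every candidate on a common basis:
  material L: σ_y = 252.3 MPa, ρ = 8470 kg/m³
  material F: σ_y = 195.0 MPa, ρ = 2767 kg/m³
  material F: M = 70.5 kN·m/kg
  material L: M = 29.8 kN·m/kg
Material F has the largest M.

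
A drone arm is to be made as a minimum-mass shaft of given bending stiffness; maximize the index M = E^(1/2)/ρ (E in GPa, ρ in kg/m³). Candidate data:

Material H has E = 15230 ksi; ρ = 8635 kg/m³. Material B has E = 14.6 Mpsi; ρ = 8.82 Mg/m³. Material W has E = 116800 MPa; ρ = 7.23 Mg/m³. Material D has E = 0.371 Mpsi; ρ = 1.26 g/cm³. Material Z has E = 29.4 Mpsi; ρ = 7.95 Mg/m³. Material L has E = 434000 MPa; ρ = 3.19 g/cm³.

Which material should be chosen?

Putting every candidate on a common basis:
  material H: E = 105.0 GPa, ρ = 8635 kg/m³
  material B: E = 100.7 GPa, ρ = 8820 kg/m³
  material W: E = 116.8 GPa, ρ = 7230 kg/m³
  material D: E = 2.558 GPa, ρ = 1260 kg/m³
  material Z: E = 202.7 GPa, ρ = 7950 kg/m³
  material L: E = 434.0 GPa, ρ = 3190 kg/m³
  material L: M = 6.53×10⁻³
  material Z: M = 1.79×10⁻³
  material W: M = 1.49×10⁻³
  material D: M = 1.27×10⁻³
  material H: M = 1.19×10⁻³
  material B: M = 1.14×10⁻³
Material L ranks first.

material L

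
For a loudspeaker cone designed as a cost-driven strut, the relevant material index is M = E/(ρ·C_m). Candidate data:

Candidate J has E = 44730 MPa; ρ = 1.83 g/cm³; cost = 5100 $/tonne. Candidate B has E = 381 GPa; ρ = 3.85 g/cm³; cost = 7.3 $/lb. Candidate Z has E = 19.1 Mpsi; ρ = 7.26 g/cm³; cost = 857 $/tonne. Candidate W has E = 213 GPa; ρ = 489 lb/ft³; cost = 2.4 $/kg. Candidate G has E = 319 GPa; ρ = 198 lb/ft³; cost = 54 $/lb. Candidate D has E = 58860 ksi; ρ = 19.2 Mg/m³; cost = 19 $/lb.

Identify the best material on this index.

Putting every candidate on a common basis:
  candidate J: E = 44.73 GPa, ρ = 1830 kg/m³, cost = 5.100 $/kg
  candidate B: E = 381.0 GPa, ρ = 3850 kg/m³, cost = 16.09 $/kg
  candidate Z: E = 131.7 GPa, ρ = 7260 kg/m³, cost = 0.8570 $/kg
  candidate W: E = 213.0 GPa, ρ = 7833 kg/m³, cost = 2.400 $/kg
  candidate G: E = 319.0 GPa, ρ = 3172 kg/m³, cost = 119.0 $/kg
  candidate D: E = 405.8 GPa, ρ = 19200 kg/m³, cost = 41.89 $/kg
  candidate Z: M = 21.2 MN·m per $
  candidate W: M = 11.3 MN·m per $
  candidate B: M = 6.15 MN·m per $
  candidate J: M = 4.79 MN·m per $
  candidate G: M = 0.845 MN·m per $
  candidate D: M = 0.505 MN·m per $
The maximum is for candidate Z.

candidate Z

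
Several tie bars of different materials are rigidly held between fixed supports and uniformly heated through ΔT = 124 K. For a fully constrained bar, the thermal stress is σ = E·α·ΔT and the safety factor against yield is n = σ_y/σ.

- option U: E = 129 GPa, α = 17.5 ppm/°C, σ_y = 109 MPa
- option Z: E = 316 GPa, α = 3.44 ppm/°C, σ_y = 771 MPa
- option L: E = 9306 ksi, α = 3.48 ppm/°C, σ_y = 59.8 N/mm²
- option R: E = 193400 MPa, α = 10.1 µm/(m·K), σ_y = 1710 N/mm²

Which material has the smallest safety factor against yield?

Converting E to GPa, α to ×10⁻⁶/K, σ_y to MPa, then σ and n for each:
  option U: E = 129.0, α = 17.5, σ_y = 109.0 → σ = 280 MPa, n = 0.389
  option Z: E = 316.0, α = 3.44, σ_y = 771.0 → σ = 135 MPa, n = 5.72
  option L: E = 64.16, α = 3.48, σ_y = 59.80 → σ = 27.7 MPa, n = 2.16
  option R: E = 193.4, α = 10.1, σ_y = 1710 → σ = 242 MPa, n = 7.06
Smallest n: option U with n = 0.389.

option U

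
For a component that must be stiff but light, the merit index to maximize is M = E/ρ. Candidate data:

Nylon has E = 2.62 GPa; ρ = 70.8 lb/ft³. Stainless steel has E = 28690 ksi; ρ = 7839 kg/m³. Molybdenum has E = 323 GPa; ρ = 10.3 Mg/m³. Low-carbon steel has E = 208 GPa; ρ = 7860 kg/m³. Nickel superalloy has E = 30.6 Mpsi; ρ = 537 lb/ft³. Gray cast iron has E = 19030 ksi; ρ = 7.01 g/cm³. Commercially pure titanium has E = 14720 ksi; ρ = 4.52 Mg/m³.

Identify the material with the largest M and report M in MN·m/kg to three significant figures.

molybdenum, M = 31.4 MN·m/kg

Normalizing units and computing the index:
  nylon: E = 2.620 GPa, ρ = 1134 kg/m³
  stainless steel: E = 197.8 GPa, ρ = 7839 kg/m³
  molybdenum: E = 323.0 GPa, ρ = 10300 kg/m³
  low-carbon steel: E = 208.0 GPa, ρ = 7860 kg/m³
  nickel superalloy: E = 211.0 GPa, ρ = 8602 kg/m³
  gray cast iron: E = 131.2 GPa, ρ = 7010 kg/m³
  commercially pure titanium: E = 101.5 GPa, ρ = 4520 kg/m³
  molybdenum: M = 31.4 MN·m/kg
  low-carbon steel: M = 26.5 MN·m/kg
  stainless steel: M = 25.2 MN·m/kg
  nickel superalloy: M = 24.5 MN·m/kg
  commercially pure titanium: M = 22.5 MN·m/kg
  gray cast iron: M = 18.7 MN·m/kg
  nylon: M = 2.31 MN·m/kg
The maximum is for molybdenum.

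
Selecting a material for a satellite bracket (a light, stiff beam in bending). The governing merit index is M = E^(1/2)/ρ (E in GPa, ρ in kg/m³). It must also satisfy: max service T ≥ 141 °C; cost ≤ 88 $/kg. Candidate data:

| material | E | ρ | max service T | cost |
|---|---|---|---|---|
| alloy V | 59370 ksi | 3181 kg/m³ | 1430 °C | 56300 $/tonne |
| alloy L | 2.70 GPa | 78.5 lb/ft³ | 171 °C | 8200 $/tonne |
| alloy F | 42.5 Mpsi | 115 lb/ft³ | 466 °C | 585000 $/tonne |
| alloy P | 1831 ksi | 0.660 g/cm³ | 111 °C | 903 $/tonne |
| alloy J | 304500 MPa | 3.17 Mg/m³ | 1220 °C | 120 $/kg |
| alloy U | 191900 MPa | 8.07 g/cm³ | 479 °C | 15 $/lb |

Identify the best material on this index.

alloy V

Screen on constraints: max service T ≥ 141 °C; cost ≤ 88 $/kg. Survivors: alloy V, alloy L, alloy U.
After converting to SI:
  alloy V: E = 409.3 GPa, ρ = 3181 kg/m³
  alloy L: E = 2.700 GPa, ρ = 1257 kg/m³
  alloy U: E = 191.9 GPa, ρ = 8070 kg/m³
  alloy V: M = 6.36×10⁻³
  alloy U: M = 1.72×10⁻³
  alloy L: M = 1.31×10⁻³
Alloy V has the largest M.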